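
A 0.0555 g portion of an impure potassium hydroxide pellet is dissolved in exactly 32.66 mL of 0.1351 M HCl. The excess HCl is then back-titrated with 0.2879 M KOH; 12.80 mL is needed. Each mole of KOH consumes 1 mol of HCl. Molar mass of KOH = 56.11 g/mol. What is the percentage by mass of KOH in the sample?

73.5%

Total n(HCl) added = 0.1351 x 0.03266 = 0.004412 mol.
n(KOH) used = 0.2879 x 0.01280 = 0.003685 mol, which equals the excess n(HCl).
So n(HCl) consumed by the sample = 0.004412 - 0.003685 = 0.0007272 mol.
n(KOH) = 0.0007272 / 1 = 0.0007272 mol.
mass KOH = 0.0007272 x 56.11 = 0.04081 g, so %KOH = 0.04081/0.0555 x 100 = 73.5%.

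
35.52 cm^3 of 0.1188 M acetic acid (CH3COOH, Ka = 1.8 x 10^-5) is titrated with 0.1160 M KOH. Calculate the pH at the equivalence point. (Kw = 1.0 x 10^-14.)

8.76

n(CH3COOH) = 0.1188 x 0.03552 = 0.004220 mol; V(KOH) at equivalence = 0.004220/0.1160 = 0.03638 L.
At equivalence all the acid is converted to CH3COO-; total volume = 0.03552 + 0.03638 = 0.07190 L, so [CH3COO-] = 0.004220/0.07190 = 0.05869 M.
Kb = Kw/Ka = 1.0e-14 / 1.8 x 10^-5 = 5.56e-10.
[OH^-] = sqrt(Kb x [CH3COO-]) = sqrt(5.56e-10 x 0.05869) = 5.71e-6 M.
pOH = 5.24, so pH = 14.00 - 5.24 = 8.76.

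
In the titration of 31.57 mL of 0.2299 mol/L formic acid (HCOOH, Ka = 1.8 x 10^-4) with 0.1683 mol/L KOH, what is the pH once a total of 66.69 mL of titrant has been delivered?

n(acid) = 0.2299 x 0.03157 = 0.007258 mol; n(KOH) added = 0.1683 x 0.06669 = 0.01122 mol.
Base is in excess by 0.01122 - 0.007258 = 0.003966 mol in a total volume of 0.09826 L.
[OH^-] = 0.003966/0.09826 = 0.04036 M, so pOH = 1.39 and pH = 14.00 - 1.39 = 12.61.

12.61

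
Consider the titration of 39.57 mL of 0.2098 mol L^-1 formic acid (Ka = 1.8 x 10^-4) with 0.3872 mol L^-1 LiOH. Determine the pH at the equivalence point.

8.44

n(HCOOH) = 0.2098 x 0.03957 = 0.008302 mol; V(LiOH) at equivalence = 0.008302/0.3872 = 0.02144 L.
At equivalence all the acid is converted to HCOO-; total volume = 0.03957 + 0.02144 = 0.06101 L, so [HCOO-] = 0.008302/0.06101 = 0.1361 M.
Kb = Kw/Ka = 1.0e-14 / 1.8 x 10^-4 = 5.56e-11.
[OH^-] = sqrt(Kb x [HCOO-]) = sqrt(5.56e-11 x 0.1361) = 2.75e-6 M.
pOH = 5.56, so pH = 14.00 - 5.56 = 8.44.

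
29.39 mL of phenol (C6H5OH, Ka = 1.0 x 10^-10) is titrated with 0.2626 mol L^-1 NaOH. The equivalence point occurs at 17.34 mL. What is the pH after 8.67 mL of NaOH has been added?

8.67 mL is exactly half the equivalence volume (17.34/2), i.e. the half-equivalence point.
There, n(HA) = n(A^-), so pH = pKa = -log(1.0 x 10^-10) = 10.00.

10.00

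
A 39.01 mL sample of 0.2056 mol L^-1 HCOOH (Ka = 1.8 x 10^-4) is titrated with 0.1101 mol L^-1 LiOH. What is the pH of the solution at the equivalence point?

n(HCOOH) = 0.2056 x 0.03901 = 0.008020 mol; V(LiOH) at equivalence = 0.008020/0.1101 = 0.07285 L.
At equivalence all the acid is converted to HCOO-; total volume = 0.03901 + 0.07285 = 0.1119 L, so [HCOO-] = 0.008020/0.1119 = 0.07170 M.
Kb = Kw/Ka = 1.0e-14 / 1.8 x 10^-4 = 5.56e-11.
[OH^-] = sqrt(Kb x [HCOO-]) = sqrt(5.56e-11 x 0.07170) = 2.00e-6 M.
pOH = 5.70, so pH = 14.00 - 5.70 = 8.30.

8.30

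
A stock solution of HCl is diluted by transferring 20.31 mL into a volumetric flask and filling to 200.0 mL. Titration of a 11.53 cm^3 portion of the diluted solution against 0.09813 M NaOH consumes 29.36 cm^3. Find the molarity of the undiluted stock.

2.46 M

n(NaOH) = 0.09813 x 0.02936 = 0.002881 mol.
n(HCl) in the aliquot = 0.002881 mol.
[diluted HCl] = 0.002881 / 0.01153 = 0.2499 M.
Dilution factor = 200.0/20.31 = 9.847, so [stock] = 0.2499 x 9.847 = 2.46 M.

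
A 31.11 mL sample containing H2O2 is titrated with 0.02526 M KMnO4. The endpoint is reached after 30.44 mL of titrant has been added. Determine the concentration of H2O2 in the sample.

0.0618 M

n(KMnO4) = 0.02526 x 0.03044 = 0.0007689 mol.
From the balanced equation, 2 mol KMnO4 reacts with 5 mol H2O2, so n(H2O2) = 0.0007689 x 5/2 = 0.001922 mol.
[H2O2] = 0.001922 / 0.03111 L = 0.0618 M.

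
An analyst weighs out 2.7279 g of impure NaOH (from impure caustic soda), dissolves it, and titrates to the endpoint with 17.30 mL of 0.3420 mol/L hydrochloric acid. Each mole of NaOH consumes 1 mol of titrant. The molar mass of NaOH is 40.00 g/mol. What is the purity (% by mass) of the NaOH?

n(HCl) = 0.3420 x 0.01730 = 0.005917 mol.
n(NaOH) = 0.005917 / 1 = 0.005917 mol.
mass of NaOH = 0.005917 x 40.00 = 0.2367 g.
% purity = 0.2367 / 2.7279 x 100 = 8.68%.

8.68%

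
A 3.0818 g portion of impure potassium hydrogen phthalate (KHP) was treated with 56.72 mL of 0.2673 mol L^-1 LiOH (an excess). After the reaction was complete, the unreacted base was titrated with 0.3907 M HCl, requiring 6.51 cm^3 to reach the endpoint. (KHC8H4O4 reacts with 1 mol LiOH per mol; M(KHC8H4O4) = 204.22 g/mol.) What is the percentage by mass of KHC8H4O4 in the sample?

83.6%

Total n(LiOH) added = 0.2673 x 0.05672 = 0.01516 mol.
n(HCl) used = 0.3907 x 0.006510 = 0.002543 mol, which equals the excess n(LiOH).
So n(LiOH) consumed by the sample = 0.01516 - 0.002543 = 0.01262 mol.
n(KHC8H4O4) = 0.01262 / 1 = 0.01262 mol.
mass KHC8H4O4 = 0.01262 x 204.22 = 2.577 g, so %KHC8H4O4 = 2.577/3.0818 x 100 = 83.6%.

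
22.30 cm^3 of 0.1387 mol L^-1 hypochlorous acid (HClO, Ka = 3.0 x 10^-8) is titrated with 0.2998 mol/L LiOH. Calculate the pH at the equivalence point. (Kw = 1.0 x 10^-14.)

n(HClO) = 0.1387 x 0.02230 = 0.003093 mol; V(LiOH) at equivalence = 0.003093/0.2998 = 0.01032 L.
At equivalence all the acid is converted to ClO-; total volume = 0.02230 + 0.01032 = 0.03262 L, so [ClO-] = 0.003093/0.03262 = 0.09483 M.
Kb = Kw/Ka = 1.0e-14 / 3.0 x 10^-8 = 3.33e-7.
[OH^-] = sqrt(Kb x [ClO-]) = sqrt(3.33e-7 x 0.09483) = 0.000178 M.
pOH = 3.75, so pH = 14.00 - 3.75 = 10.25.

10.25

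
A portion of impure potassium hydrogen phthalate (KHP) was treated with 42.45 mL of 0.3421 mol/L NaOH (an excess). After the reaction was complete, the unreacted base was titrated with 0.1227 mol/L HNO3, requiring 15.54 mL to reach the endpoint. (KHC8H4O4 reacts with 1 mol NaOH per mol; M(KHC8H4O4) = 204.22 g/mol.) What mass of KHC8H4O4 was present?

2.58 g

Total n(NaOH) added = 0.3421 x 0.04245 = 0.01452 mol.
n(HNO3) used = 0.1227 x 0.01554 = 0.001907 mol, which equals the excess n(NaOH).
So n(NaOH) consumed by the sample = 0.01452 - 0.001907 = 0.01262 mol.
n(KHC8H4O4) = 0.01262 / 1 = 0.01262 mol.
mass = 0.01262 mol x 204.22 g/mol = 2.58 g.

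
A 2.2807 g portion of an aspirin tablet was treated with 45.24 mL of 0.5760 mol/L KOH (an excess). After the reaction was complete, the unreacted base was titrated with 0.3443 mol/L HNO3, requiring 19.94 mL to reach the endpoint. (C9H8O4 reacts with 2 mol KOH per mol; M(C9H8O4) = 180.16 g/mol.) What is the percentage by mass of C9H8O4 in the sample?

Total n(KOH) added = 0.5760 x 0.04524 = 0.02606 mol.
n(HNO3) used = 0.3443 x 0.01994 = 0.006865 mol, which equals the excess n(KOH).
So n(KOH) consumed by the sample = 0.02606 - 0.006865 = 0.01919 mol.
n(C9H8O4) = 0.01919 / 2 = 0.009596 mol.
mass C9H8O4 = 0.009596 x 180.16 = 1.729 g, so %C9H8O4 = 1.729/2.2807 x 100 = 75.8%.

75.8%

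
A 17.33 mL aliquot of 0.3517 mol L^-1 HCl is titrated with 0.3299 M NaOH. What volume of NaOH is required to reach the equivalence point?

18.5 mL

n(HCl) = 0.3517 mol/L x 0.01733 L = 0.006095 mol.
At equivalence n(NaOH) = n(HCl) = 0.006095 mol.
V(NaOH) = 0.006095 / 0.3299 = 0.01848 L = 18.5 mL.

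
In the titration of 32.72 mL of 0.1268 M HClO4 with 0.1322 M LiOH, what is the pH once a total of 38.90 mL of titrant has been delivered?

12.14

n(acid) = 0.1268 x 0.03272 = 0.004149 mol; n(LiOH) added = 0.1322 x 0.03890 = 0.005143 mol.
Base is in excess by 0.005143 - 0.004149 = 0.0009937 mol in a total volume of 0.07162 L.
[OH^-] = 0.0009937/0.07162 = 0.01387 M, so pOH = 1.86 and pH = 14.00 - 1.86 = 12.14.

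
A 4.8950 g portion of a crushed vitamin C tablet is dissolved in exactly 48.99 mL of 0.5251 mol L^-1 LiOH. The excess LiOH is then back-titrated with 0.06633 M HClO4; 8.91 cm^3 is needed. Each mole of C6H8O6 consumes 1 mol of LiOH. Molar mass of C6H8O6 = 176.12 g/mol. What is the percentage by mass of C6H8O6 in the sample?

Total n(LiOH) added = 0.5251 x 0.04899 = 0.02572 mol.
n(HClO4) used = 0.06633 x 0.008910 = 0.0005910 mol, which equals the excess n(LiOH).
So n(LiOH) consumed by the sample = 0.02572 - 0.0005910 = 0.02513 mol.
n(C6H8O6) = 0.02513 / 1 = 0.02513 mol.
mass C6H8O6 = 0.02513 x 176.12 = 4.427 g, so %C6H8O6 = 4.427/4.8950 x 100 = 90.4%.

90.4%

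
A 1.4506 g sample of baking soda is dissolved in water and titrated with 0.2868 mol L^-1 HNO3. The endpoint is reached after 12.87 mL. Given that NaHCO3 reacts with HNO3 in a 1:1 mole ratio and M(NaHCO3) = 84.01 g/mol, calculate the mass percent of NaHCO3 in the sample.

n(HNO3) = 0.2868 x 0.01287 = 0.003691 mol.
n(NaHCO3) = 0.003691 / 1 = 0.003691 mol.
mass of NaHCO3 = 0.003691 x 84.01 = 0.3101 g.
% purity = 0.3101 / 1.4506 x 100 = 21.4%.

21.4%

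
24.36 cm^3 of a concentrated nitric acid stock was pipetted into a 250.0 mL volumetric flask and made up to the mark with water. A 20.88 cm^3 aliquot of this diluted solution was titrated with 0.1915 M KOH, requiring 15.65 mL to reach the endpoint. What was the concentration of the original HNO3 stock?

n(KOH) = 0.1915 x 0.01565 = 0.002997 mol.
n(HNO3) in the aliquot = 0.002997 mol.
[diluted HNO3] = 0.002997 / 0.02088 = 0.1435 M.
Dilution factor = 250.0/24.36 = 10.26, so [stock] = 0.1435 x 10.26 = 1.47 M.

1.47 M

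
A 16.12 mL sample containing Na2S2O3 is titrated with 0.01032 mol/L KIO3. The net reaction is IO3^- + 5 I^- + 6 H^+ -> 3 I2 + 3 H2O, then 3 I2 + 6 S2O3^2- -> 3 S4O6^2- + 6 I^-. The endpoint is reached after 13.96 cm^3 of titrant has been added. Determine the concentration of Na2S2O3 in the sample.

0.0536 M

n(KIO3) = 0.01032 x 0.01396 = 0.0001441 mol.
From the balanced equation, 1 mol KIO3 reacts with 6 mol Na2S2O3, so n(Na2S2O3) = 0.0001441 x 6/1 = 0.0008644 mol.
[Na2S2O3] = 0.0008644 / 0.01612 L = 0.0536 M.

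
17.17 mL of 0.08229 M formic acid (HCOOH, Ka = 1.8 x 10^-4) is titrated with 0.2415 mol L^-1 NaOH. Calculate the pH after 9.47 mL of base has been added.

n(acid) = 0.08229 x 0.01717 = 0.001413 mol; n(NaOH) added = 0.2415 x 0.009470 = 0.002287 mol.
Base is in excess by 0.002287 - 0.001413 = 0.0008741 mol in a total volume of 0.02664 L.
[OH^-] = 0.0008741/0.02664 = 0.03281 M, so pOH = 1.48 and pH = 14.00 - 1.48 = 12.52.

12.52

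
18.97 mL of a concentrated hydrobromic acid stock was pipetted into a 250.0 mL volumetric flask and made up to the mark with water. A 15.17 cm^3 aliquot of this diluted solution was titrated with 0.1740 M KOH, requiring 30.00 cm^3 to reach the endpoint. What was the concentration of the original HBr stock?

4.53 M

n(KOH) = 0.1740 x 0.03000 = 0.005220 mol.
n(HBr) in the aliquot = 0.005220 mol.
[diluted HBr] = 0.005220 / 0.01517 = 0.3441 M.
Dilution factor = 250.0/18.97 = 13.18, so [stock] = 0.3441 x 13.18 = 4.53 M.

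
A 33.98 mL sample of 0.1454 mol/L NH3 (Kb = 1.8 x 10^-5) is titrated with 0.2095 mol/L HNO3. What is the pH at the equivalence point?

n(NH3) = 0.1454 x 0.03398 = 0.004941 mol; V(HNO3) at equivalence = 0.004941/0.2095 = 0.02358 L.
At equivalence the base is fully converted to NH4+; total volume = 0.05756 L, so [NH4+] = 0.004941/0.05756 = 0.08583 M.
Ka(NH4+) = Kw/Kb = 1.0e-14 / 1.8 x 10^-5 = 5.56e-10.
[H^+] = sqrt(Ka x [NH4+]) = sqrt(5.56e-10 x 0.08583) = 6.91e-6 M.
pH = -log(6.91e-6) = 5.16.

5.16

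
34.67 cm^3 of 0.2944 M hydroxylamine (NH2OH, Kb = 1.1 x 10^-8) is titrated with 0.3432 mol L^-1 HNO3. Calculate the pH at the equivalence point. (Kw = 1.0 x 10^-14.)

3.42

n(NH2OH) = 0.2944 x 0.03467 = 0.01021 mol; V(HNO3) at equivalence = 0.01021/0.3432 = 0.02974 L.
At equivalence the base is fully converted to NH3OH+; total volume = 0.06441 L, so [NH3OH+] = 0.01021/0.06441 = 0.1585 M.
Ka(NH3OH+) = Kw/Kb = 1.0e-14 / 1.1 x 10^-8 = 9.09e-7.
[H^+] = sqrt(Ka x [NH3OH+]) = sqrt(9.09e-7 x 0.1585) = 0.000380 M.
pH = -log(0.000380) = 3.42.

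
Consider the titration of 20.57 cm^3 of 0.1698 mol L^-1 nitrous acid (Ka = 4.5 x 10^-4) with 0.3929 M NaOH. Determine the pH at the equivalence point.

8.21

n(HNO2) = 0.1698 x 0.02057 = 0.003493 mol; V(NaOH) at equivalence = 0.003493/0.3929 = 0.008890 L.
At equivalence all the acid is converted to NO2-; total volume = 0.02057 + 0.008890 = 0.02946 L, so [NO2-] = 0.003493/0.02946 = 0.1186 M.
Kb = Kw/Ka = 1.0e-14 / 4.5 x 10^-4 = 2.22e-11.
[OH^-] = sqrt(Kb x [NO2-]) = sqrt(2.22e-11 x 0.1186) = 1.62e-6 M.
pOH = 5.79, so pH = 14.00 - 5.79 = 8.21.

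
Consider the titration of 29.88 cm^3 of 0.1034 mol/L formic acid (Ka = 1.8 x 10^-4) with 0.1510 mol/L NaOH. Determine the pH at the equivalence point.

n(HCOOH) = 0.1034 x 0.02988 = 0.003090 mol; V(NaOH) at equivalence = 0.003090/0.1510 = 0.02046 L.
At equivalence all the acid is converted to HCOO-; total volume = 0.02988 + 0.02046 = 0.05034 L, so [HCOO-] = 0.003090/0.05034 = 0.06137 M.
Kb = Kw/Ka = 1.0e-14 / 1.8 x 10^-4 = 5.56e-11.
[OH^-] = sqrt(Kb x [HCOO-]) = sqrt(5.56e-11 x 0.06137) = 1.85e-6 M.
pOH = 5.73, so pH = 14.00 - 5.73 = 8.27.

8.27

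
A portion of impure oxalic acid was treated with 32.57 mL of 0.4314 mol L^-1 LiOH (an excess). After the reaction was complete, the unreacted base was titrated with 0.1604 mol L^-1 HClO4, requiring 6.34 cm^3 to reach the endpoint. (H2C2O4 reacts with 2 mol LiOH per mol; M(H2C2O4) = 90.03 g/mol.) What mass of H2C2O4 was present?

Total n(LiOH) added = 0.4314 x 0.03257 = 0.01405 mol.
n(HClO4) used = 0.1604 x 0.006340 = 0.001017 mol, which equals the excess n(LiOH).
So n(LiOH) consumed by the sample = 0.01405 - 0.001017 = 0.01303 mol.
n(H2C2O4) = 0.01303 / 2 = 0.006517 mol.
mass = 0.006517 mol x 90.03 g/mol = 0.587 g.

0.587 g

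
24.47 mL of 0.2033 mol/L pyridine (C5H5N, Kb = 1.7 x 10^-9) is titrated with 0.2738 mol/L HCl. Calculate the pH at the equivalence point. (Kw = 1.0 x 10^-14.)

n(C5H5N) = 0.2033 x 0.02447 = 0.004975 mol; V(HCl) at equivalence = 0.004975/0.2738 = 0.01817 L.
At equivalence the base is fully converted to C5H5NH+; total volume = 0.04264 L, so [C5H5NH+] = 0.004975/0.04264 = 0.1167 M.
Ka(C5H5NH+) = Kw/Kb = 1.0e-14 / 1.7 x 10^-9 = 5.88e-6.
[H^+] = sqrt(Ka x [C5H5NH+]) = sqrt(5.88e-6 x 0.1167) = 0.000828 M.
pH = -log(0.000828) = 3.08.

3.08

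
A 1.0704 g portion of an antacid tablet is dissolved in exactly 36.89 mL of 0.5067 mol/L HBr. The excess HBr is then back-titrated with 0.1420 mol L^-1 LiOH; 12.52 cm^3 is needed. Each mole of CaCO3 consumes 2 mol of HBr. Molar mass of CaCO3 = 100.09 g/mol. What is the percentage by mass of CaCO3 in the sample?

79.1%

Total n(HBr) added = 0.5067 x 0.03689 = 0.01869 mol.
n(LiOH) used = 0.1420 x 0.01252 = 0.001778 mol, which equals the excess n(HBr).
So n(HBr) consumed by the sample = 0.01869 - 0.001778 = 0.01691 mol.
n(CaCO3) = 0.01691 / 2 = 0.008457 mol.
mass CaCO3 = 0.008457 x 100.09 = 0.8465 g, so %CaCO3 = 0.8465/1.0704 x 100 = 79.1%.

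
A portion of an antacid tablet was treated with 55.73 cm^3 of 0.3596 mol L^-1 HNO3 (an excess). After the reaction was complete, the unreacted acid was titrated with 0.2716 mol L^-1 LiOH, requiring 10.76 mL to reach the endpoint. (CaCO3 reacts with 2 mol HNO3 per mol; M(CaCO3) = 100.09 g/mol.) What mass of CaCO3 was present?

Total n(HNO3) added = 0.3596 x 0.05573 = 0.02004 mol.
n(LiOH) used = 0.2716 x 0.01076 = 0.002922 mol, which equals the excess n(HNO3).
So n(HNO3) consumed by the sample = 0.02004 - 0.002922 = 0.01712 mol.
n(CaCO3) = 0.01712 / 2 = 0.008559 mol.
mass = 0.008559 mol x 100.09 g/mol = 0.857 g.

0.857 g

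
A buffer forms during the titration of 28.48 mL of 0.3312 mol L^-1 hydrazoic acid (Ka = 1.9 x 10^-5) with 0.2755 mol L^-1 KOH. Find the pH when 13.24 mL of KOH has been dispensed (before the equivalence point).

4.52

Initial n(HN3) = 0.3312 x 0.02848 = 0.009433 mol.
n(KOH) added = 0.2755 x 0.01324 = 0.003648 mol, converting that many moles of HN3 to N3-.
Remaining n(HN3) = 0.005785 mol; n(N3-) = 0.003648 mol.
By Henderson-Hasselbalch, pH = pKa + log([A^-]/[HA]) = 4.72 + log(0.003648/0.005785) = 4.72 + (-0.20) = 4.52.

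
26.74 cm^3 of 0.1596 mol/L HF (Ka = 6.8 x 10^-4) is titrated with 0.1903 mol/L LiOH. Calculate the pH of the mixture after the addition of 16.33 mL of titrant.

3.60

Initial n(HF) = 0.1596 x 0.02674 = 0.004268 mol.
n(LiOH) added = 0.1903 x 0.01633 = 0.003108 mol, converting that many moles of HF to F-.
Remaining n(HF) = 0.001160 mol; n(F-) = 0.003108 mol.
By Henderson-Hasselbalch, pH = pKa + log([A^-]/[HA]) = 3.17 + log(0.003108/0.001160) = 3.17 + (+0.43) = 3.60.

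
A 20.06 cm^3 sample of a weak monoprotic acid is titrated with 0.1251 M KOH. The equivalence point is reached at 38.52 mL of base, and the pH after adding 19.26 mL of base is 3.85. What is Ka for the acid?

19.26 mL is half of the equivalence volume, so this is the half-equivalence point where [HA] = [A^-].
At half-equivalence pH = pKa, so pKa = 3.85.
Ka = 10^(-3.85) = 1.4 x 10^-4.

1.4 x 10^-4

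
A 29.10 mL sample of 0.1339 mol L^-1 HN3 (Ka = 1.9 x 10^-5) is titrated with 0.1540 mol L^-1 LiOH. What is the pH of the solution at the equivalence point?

8.79

n(HN3) = 0.1339 x 0.02910 = 0.003896 mol; V(LiOH) at equivalence = 0.003896/0.1540 = 0.02530 L.
At equivalence all the acid is converted to N3-; total volume = 0.02910 + 0.02530 = 0.05440 L, so [N3-] = 0.003896/0.05440 = 0.07162 M.
Kb = Kw/Ka = 1.0e-14 / 1.9 x 10^-5 = 5.26e-10.
[OH^-] = sqrt(Kb x [N3-]) = sqrt(5.26e-10 x 0.07162) = 6.14e-6 M.
pOH = 5.21, so pH = 14.00 - 5.21 = 8.79.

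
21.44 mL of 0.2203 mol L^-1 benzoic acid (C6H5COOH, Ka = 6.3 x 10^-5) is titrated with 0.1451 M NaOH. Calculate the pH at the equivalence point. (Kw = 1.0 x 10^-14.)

n(C6H5COOH) = 0.2203 x 0.02144 = 0.004723 mol; V(NaOH) at equivalence = 0.004723/0.1451 = 0.03255 L.
At equivalence all the acid is converted to C6H5COO-; total volume = 0.02144 + 0.03255 = 0.05399 L, so [C6H5COO-] = 0.004723/0.05399 = 0.08748 M.
Kb = Kw/Ka = 1.0e-14 / 6.3 x 10^-5 = 1.59e-10.
[OH^-] = sqrt(Kb x [C6H5COO-]) = sqrt(1.59e-10 x 0.08748) = 3.73e-6 M.
pOH = 5.43, so pH = 14.00 - 5.43 = 8.57.

8.57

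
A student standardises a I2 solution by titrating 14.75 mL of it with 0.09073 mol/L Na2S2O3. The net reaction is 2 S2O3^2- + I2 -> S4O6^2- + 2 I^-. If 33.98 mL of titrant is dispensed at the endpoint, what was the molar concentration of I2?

n(Na2S2O3) = 0.09073 x 0.03398 = 0.003083 mol.
From the balanced equation, 2 mol Na2S2O3 reacts with 1 mol I2, so n(I2) = 0.003083 x 1/2 = 0.001542 mol.
[I2] = 0.001542 / 0.01475 L = 0.105 M.

0.105 M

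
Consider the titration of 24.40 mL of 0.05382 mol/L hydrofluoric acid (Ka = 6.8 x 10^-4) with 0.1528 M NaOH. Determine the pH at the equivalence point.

n(HF) = 0.05382 x 0.02440 = 0.001313 mol; V(NaOH) at equivalence = 0.001313/0.1528 = 0.008594 L.
At equivalence all the acid is converted to F-; total volume = 0.02440 + 0.008594 = 0.03299 L, so [F-] = 0.001313/0.03299 = 0.03980 M.
Kb = Kw/Ka = 1.0e-14 / 6.8 x 10^-4 = 1.47e-11.
[OH^-] = sqrt(Kb x [F-]) = sqrt(1.47e-11 x 0.03980) = 7.65e-7 M.
pOH = 6.12, so pH = 14.00 - 6.12 = 7.88.

7.88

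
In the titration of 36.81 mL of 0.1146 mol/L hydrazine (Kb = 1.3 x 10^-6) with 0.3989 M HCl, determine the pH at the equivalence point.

4.58

n(N2H4) = 0.1146 x 0.03681 = 0.004218 mol; V(HCl) at equivalence = 0.004218/0.3989 = 0.01058 L.
At equivalence the base is fully converted to N2H5+; total volume = 0.04739 L, so [N2H5+] = 0.004218/0.04739 = 0.08902 M.
Ka(N2H5+) = Kw/Kb = 1.0e-14 / 1.3 x 10^-6 = 7.69e-9.
[H^+] = sqrt(Ka x [N2H5+]) = sqrt(7.69e-9 x 0.08902) = 2.62e-5 M.
pH = -log(2.62e-5) = 4.58.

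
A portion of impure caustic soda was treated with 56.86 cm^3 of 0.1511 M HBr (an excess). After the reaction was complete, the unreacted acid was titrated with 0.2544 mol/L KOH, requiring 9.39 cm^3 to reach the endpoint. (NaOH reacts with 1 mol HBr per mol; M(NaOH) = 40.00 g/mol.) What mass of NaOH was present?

Total n(HBr) added = 0.1511 x 0.05686 = 0.008592 mol.
n(KOH) used = 0.2544 x 0.009390 = 0.002389 mol, which equals the excess n(HBr).
So n(HBr) consumed by the sample = 0.008592 - 0.002389 = 0.006203 mol.
n(NaOH) = 0.006203 / 1 = 0.006203 mol.
mass = 0.006203 mol x 40.00 g/mol = 0.248 g.

0.248 g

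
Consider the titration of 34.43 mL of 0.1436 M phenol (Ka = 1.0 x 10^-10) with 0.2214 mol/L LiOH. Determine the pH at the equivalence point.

n(C6H5OH) = 0.1436 x 0.03443 = 0.004944 mol; V(LiOH) at equivalence = 0.004944/0.2214 = 0.02233 L.
At equivalence all the acid is converted to C6H5O-; total volume = 0.03443 + 0.02233 = 0.05676 L, so [C6H5O-] = 0.004944/0.05676 = 0.08710 M.
Kb = Kw/Ka = 1.0e-14 / 1.0 x 10^-10 = 0.000100.
[OH^-] = sqrt(Kb x [C6H5O-]) = sqrt(0.000100 x 0.08710) = 0.00295 M.
pOH = 2.53, so pH = 14.00 - 2.53 = 11.47.

11.47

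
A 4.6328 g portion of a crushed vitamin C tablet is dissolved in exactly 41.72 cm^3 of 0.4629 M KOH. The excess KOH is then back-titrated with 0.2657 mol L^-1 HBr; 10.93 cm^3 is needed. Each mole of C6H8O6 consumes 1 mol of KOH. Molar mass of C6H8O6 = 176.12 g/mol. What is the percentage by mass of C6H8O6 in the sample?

Total n(KOH) added = 0.4629 x 0.04172 = 0.01931 mol.
n(HBr) used = 0.2657 x 0.01093 = 0.002904 mol, which equals the excess n(KOH).
So n(KOH) consumed by the sample = 0.01931 - 0.002904 = 0.01641 mol.
n(C6H8O6) = 0.01641 / 1 = 0.01641 mol.
mass C6H8O6 = 0.01641 x 176.12 = 2.890 g, so %C6H8O6 = 2.890/4.6328 x 100 = 62.4%.

62.4%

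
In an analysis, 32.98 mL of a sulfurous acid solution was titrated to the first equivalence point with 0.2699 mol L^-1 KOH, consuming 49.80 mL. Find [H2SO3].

n(KOH) = 0.2699 x 0.04980 = 0.01344 mol.
At the first equivalence point, 1 mol OH^- react per mol H2SO3, so n(H2SO3) = 0.01344 / 1 = 0.01344 mol.
[H2SO3] = 0.01344 / 0.03298 L = 0.408 M.

0.408 M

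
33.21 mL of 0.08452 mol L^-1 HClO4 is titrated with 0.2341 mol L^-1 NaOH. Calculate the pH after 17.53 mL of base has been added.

12.41

n(acid) = 0.08452 x 0.03321 = 0.002807 mol; n(NaOH) added = 0.2341 x 0.01753 = 0.004104 mol.
Base is in excess by 0.004104 - 0.002807 = 0.001297 mol in a total volume of 0.05074 L.
[OH^-] = 0.001297/0.05074 = 0.02556 M, so pOH = 1.59 and pH = 14.00 - 1.59 = 12.41.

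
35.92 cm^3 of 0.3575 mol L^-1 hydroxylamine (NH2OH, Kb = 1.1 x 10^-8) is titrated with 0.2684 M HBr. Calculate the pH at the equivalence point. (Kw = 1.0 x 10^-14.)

n(NH2OH) = 0.3575 x 0.03592 = 0.01284 mol; V(HBr) at equivalence = 0.01284/0.2684 = 0.04784 L.
At equivalence the base is fully converted to NH3OH+; total volume = 0.08376 L, so [NH3OH+] = 0.01284/0.08376 = 0.1533 M.
Ka(NH3OH+) = Kw/Kb = 1.0e-14 / 1.1 x 10^-8 = 9.09e-7.
[H^+] = sqrt(Ka x [NH3OH+]) = sqrt(9.09e-7 x 0.1533) = 0.000373 M.
pH = -log(0.000373) = 3.43.

3.43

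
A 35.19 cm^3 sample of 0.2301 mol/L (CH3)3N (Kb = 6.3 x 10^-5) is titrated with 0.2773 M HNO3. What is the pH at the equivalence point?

5.35

n((CH3)3N) = 0.2301 x 0.03519 = 0.008097 mol; V(HNO3) at equivalence = 0.008097/0.2773 = 0.02920 L.
At equivalence the base is fully converted to (CH3)3NH+; total volume = 0.06439 L, so [(CH3)3NH+] = 0.008097/0.06439 = 0.1258 M.
Ka((CH3)3NH+) = Kw/Kb = 1.0e-14 / 6.3 x 10^-5 = 1.59e-10.
[H^+] = sqrt(Ka x [(CH3)3NH+]) = sqrt(1.59e-10 x 0.1258) = 4.47e-6 M.
pH = -log(4.47e-6) = 5.35.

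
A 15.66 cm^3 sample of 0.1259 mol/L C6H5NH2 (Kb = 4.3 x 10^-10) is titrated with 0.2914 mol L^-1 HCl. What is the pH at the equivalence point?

2.84

n(C6H5NH2) = 0.1259 x 0.01566 = 0.001972 mol; V(HCl) at equivalence = 0.001972/0.2914 = 0.006766 L.
At equivalence the base is fully converted to C6H5NH3+; total volume = 0.02243 L, so [C6H5NH3+] = 0.001972/0.02243 = 0.08792 M.
Ka(C6H5NH3+) = Kw/Kb = 1.0e-14 / 4.3 x 10^-10 = 2.33e-5.
[H^+] = sqrt(Ka x [C6H5NH3+]) = sqrt(2.33e-5 x 0.08792) = 0.00143 M.
pH = -log(0.00143) = 2.84.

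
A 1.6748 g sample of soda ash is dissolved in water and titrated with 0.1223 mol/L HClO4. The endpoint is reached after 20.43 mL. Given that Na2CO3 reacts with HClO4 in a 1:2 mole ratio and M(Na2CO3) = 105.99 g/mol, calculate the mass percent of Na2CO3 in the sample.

7.91%

n(HClO4) = 0.1223 x 0.02043 = 0.002499 mol.
n(Na2CO3) = 0.002499 / 2 = 0.001249 mol.
mass of Na2CO3 = 0.001249 x 105.99 = 0.1324 g.
% purity = 0.1324 / 1.6748 x 100 = 7.91%.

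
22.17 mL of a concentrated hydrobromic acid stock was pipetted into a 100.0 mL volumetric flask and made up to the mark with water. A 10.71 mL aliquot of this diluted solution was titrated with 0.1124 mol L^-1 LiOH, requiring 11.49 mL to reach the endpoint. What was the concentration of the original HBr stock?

0.544 M

n(LiOH) = 0.1124 x 0.01149 = 0.001291 mol.
n(HBr) in the aliquot = 0.001291 mol.
[diluted HBr] = 0.001291 / 0.01071 = 0.1206 M.
Dilution factor = 100.0/22.17 = 4.511, so [stock] = 0.1206 x 4.511 = 0.544 M.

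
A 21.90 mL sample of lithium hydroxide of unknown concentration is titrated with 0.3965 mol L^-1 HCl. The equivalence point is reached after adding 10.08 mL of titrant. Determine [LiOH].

0.182 M

n(HCl) delivered = 0.3965 x 0.01008 = 0.003997 mol.
For a 1:1 reaction, n(LiOH) = 0.003997 mol.
[LiOH] = 0.003997 mol / 0.02190 L = 0.182 M.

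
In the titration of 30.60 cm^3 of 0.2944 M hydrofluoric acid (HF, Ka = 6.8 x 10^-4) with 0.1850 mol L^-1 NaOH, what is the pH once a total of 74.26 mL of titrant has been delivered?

n(acid) = 0.2944 x 0.03060 = 0.009009 mol; n(NaOH) added = 0.1850 x 0.07426 = 0.01374 mol.
Base is in excess by 0.01374 - 0.009009 = 0.004729 mol in a total volume of 0.1049 L.
[OH^-] = 0.004729/0.1049 = 0.04510 M, so pOH = 1.35 and pH = 14.00 - 1.35 = 12.65.

12.65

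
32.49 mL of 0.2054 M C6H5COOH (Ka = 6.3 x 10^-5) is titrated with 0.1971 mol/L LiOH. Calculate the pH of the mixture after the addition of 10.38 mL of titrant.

3.85

Initial n(C6H5COOH) = 0.2054 x 0.03249 = 0.006673 mol.
n(LiOH) added = 0.1971 x 0.01038 = 0.002046 mol, converting that many moles of C6H5COOH to C6H5COO-.
Remaining n(C6H5COOH) = 0.004628 mol; n(C6H5COO-) = 0.002046 mol.
By Henderson-Hasselbalch, pH = pKa + log([A^-]/[HA]) = 4.20 + log(0.002046/0.004628) = 4.20 + (-0.35) = 3.85.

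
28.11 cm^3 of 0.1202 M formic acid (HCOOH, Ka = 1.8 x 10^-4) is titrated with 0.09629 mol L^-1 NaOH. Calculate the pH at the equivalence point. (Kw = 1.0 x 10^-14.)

n(HCOOH) = 0.1202 x 0.02811 = 0.003379 mol; V(NaOH) at equivalence = 0.003379/0.09629 = 0.03509 L.
At equivalence all the acid is converted to HCOO-; total volume = 0.02811 + 0.03509 = 0.06320 L, so [HCOO-] = 0.003379/0.06320 = 0.05346 M.
Kb = Kw/Ka = 1.0e-14 / 1.8 x 10^-4 = 5.56e-11.
[OH^-] = sqrt(Kb x [HCOO-]) = sqrt(5.56e-11 x 0.05346) = 1.72e-6 M.
pOH = 5.76, so pH = 14.00 - 5.76 = 8.24.

8.24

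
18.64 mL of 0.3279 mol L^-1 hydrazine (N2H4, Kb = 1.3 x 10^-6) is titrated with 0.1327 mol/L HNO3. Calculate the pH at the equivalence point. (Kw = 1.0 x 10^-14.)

4.57

n(N2H4) = 0.3279 x 0.01864 = 0.006112 mol; V(HNO3) at equivalence = 0.006112/0.1327 = 0.04606 L.
At equivalence the base is fully converted to N2H5+; total volume = 0.06470 L, so [N2H5+] = 0.006112/0.06470 = 0.09447 M.
Ka(N2H5+) = Kw/Kb = 1.0e-14 / 1.3 x 10^-6 = 7.69e-9.
[H^+] = sqrt(Ka x [N2H5+]) = sqrt(7.69e-9 x 0.09447) = 2.70e-5 M.
pH = -log(2.70e-5) = 4.57.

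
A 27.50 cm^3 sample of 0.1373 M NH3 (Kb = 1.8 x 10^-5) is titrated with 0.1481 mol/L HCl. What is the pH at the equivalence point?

n(NH3) = 0.1373 x 0.02750 = 0.003776 mol; V(HCl) at equivalence = 0.003776/0.1481 = 0.02549 L.
At equivalence the base is fully converted to NH4+; total volume = 0.05299 L, so [NH4+] = 0.003776/0.05299 = 0.07125 M.
Ka(NH4+) = Kw/Kb = 1.0e-14 / 1.8 x 10^-5 = 5.56e-10.
[H^+] = sqrt(Ka x [NH4+]) = sqrt(5.56e-10 x 0.07125) = 6.29e-6 M.
pH = -log(6.29e-6) = 5.20.

5.20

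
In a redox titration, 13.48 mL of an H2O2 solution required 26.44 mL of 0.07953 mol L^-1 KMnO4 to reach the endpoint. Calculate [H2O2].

0.390 M

n(KMnO4) = 0.07953 x 0.02644 = 0.002103 mol.
From the balanced equation, 2 mol KMnO4 reacts with 5 mol H2O2, so n(H2O2) = 0.002103 x 5/2 = 0.005257 mol.
[H2O2] = 0.005257 / 0.01348 L = 0.390 M.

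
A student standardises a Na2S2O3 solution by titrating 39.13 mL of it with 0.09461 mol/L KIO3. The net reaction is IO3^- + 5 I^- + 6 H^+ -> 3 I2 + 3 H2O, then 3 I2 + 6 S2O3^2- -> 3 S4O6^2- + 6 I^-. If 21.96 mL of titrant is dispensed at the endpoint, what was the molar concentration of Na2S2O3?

n(KIO3) = 0.09461 x 0.02196 = 0.002078 mol.
From the balanced equation, 1 mol KIO3 reacts with 6 mol Na2S2O3, so n(Na2S2O3) = 0.002078 x 6/1 = 0.01247 mol.
[Na2S2O3] = 0.01247 / 0.03913 L = 0.319 M.

0.319 M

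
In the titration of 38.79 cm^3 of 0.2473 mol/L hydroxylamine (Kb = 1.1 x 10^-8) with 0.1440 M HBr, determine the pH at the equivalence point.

n(NH2OH) = 0.2473 x 0.03879 = 0.009593 mol; V(HBr) at equivalence = 0.009593/0.1440 = 0.06662 L.
At equivalence the base is fully converted to NH3OH+; total volume = 0.1054 L, so [NH3OH+] = 0.009593/0.1054 = 0.09101 M.
Ka(NH3OH+) = Kw/Kb = 1.0e-14 / 1.1 x 10^-8 = 9.09e-7.
[H^+] = sqrt(Ka x [NH3OH+]) = sqrt(9.09e-7 x 0.09101) = 0.000288 M.
pH = -log(0.000288) = 3.54.

3.54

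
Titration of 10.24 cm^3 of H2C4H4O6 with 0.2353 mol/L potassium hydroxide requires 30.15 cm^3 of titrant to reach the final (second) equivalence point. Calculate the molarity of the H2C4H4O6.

0.346 M

n(KOH) = 0.2353 x 0.03015 = 0.007094 mol.
At the final (second) equivalence point, 2 mol OH^- react per mol H2C4H4O6, so n(H2C4H4O6) = 0.007094 / 2 = 0.003547 mol.
[H2C4H4O6] = 0.003547 / 0.01024 L = 0.346 M.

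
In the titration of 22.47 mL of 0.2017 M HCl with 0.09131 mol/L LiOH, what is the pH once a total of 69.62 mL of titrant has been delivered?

n(acid) = 0.2017 x 0.02247 = 0.004532 mol; n(LiOH) added = 0.09131 x 0.06962 = 0.006357 mol.
Base is in excess by 0.006357 - 0.004532 = 0.001825 mol in a total volume of 0.09209 L.
[OH^-] = 0.001825/0.09209 = 0.01982 M, so pOH = 1.70 and pH = 14.00 - 1.70 = 12.30.

12.30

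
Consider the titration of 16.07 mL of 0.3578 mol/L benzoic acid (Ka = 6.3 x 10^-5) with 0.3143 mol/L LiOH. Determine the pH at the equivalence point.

8.71

n(C6H5COOH) = 0.3578 x 0.01607 = 0.005750 mol; V(LiOH) at equivalence = 0.005750/0.3143 = 0.01829 L.
At equivalence all the acid is converted to C6H5COO-; total volume = 0.01607 + 0.01829 = 0.03436 L, so [C6H5COO-] = 0.005750/0.03436 = 0.1673 M.
Kb = Kw/Ka = 1.0e-14 / 6.3 x 10^-5 = 1.59e-10.
[OH^-] = sqrt(Kb x [C6H5COO-]) = sqrt(1.59e-10 x 0.1673) = 5.15e-6 M.
pOH = 5.29, so pH = 14.00 - 5.29 = 8.71.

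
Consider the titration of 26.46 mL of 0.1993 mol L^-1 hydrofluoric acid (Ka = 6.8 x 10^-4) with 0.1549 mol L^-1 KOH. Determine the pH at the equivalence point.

n(HF) = 0.1993 x 0.02646 = 0.005273 mol; V(KOH) at equivalence = 0.005273/0.1549 = 0.03404 L.
At equivalence all the acid is converted to F-; total volume = 0.02646 + 0.03404 = 0.06050 L, so [F-] = 0.005273/0.06050 = 0.08716 M.
Kb = Kw/Ka = 1.0e-14 / 6.8 x 10^-4 = 1.47e-11.
[OH^-] = sqrt(Kb x [F-]) = sqrt(1.47e-11 x 0.08716) = 1.13e-6 M.
pOH = 5.95, so pH = 14.00 - 5.95 = 8.05.

8.05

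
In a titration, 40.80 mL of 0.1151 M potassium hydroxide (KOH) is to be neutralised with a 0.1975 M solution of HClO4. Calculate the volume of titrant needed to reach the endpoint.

n(KOH) = 0.1151 mol/L x 0.04080 L = 0.004696 mol.
At equivalence n(HClO4) = n(KOH) = 0.004696 mol.
V(HClO4) = 0.004696 / 0.1975 = 0.02378 L = 23.8 mL.

23.8 mL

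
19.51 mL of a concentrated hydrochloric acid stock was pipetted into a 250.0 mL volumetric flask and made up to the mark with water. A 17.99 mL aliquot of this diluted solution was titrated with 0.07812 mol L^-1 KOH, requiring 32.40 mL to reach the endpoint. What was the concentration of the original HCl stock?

n(KOH) = 0.07812 x 0.03240 = 0.002531 mol.
n(HCl) in the aliquot = 0.002531 mol.
[diluted HCl] = 0.002531 / 0.01799 = 0.1407 M.
Dilution factor = 250.0/19.51 = 12.81, so [stock] = 0.1407 x 12.81 = 1.80 M.

1.80 M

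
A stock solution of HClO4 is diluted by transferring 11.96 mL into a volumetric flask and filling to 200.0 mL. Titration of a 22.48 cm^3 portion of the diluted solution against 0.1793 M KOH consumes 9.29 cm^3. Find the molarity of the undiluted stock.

1.24 M

n(KOH) = 0.1793 x 0.009290 = 0.001666 mol.
n(HClO4) in the aliquot = 0.001666 mol.
[diluted HClO4] = 0.001666 / 0.02248 = 0.07410 M.
Dilution factor = 200.0/11.96 = 16.72, so [stock] = 0.07410 x 16.72 = 1.24 M.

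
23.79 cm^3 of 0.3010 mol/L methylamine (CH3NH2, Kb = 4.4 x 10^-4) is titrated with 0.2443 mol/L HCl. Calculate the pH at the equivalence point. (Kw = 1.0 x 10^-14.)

n(CH3NH2) = 0.3010 x 0.02379 = 0.007161 mol; V(HCl) at equivalence = 0.007161/0.2443 = 0.02931 L.
At equivalence the base is fully converted to CH3NH3+; total volume = 0.05310 L, so [CH3NH3+] = 0.007161/0.05310 = 0.1349 M.
Ka(CH3NH3+) = Kw/Kb = 1.0e-14 / 4.4 x 10^-4 = 2.27e-11.
[H^+] = sqrt(Ka x [CH3NH3+]) = sqrt(2.27e-11 x 0.1349) = 1.75e-6 M.
pH = -log(1.75e-6) = 5.76.

5.76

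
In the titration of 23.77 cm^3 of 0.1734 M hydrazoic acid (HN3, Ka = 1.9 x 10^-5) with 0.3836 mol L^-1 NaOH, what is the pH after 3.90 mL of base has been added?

Initial n(HN3) = 0.1734 x 0.02377 = 0.004122 mol.
n(NaOH) added = 0.3836 x 0.003900 = 0.001496 mol, converting that many moles of HN3 to N3-.
Remaining n(HN3) = 0.002626 mol; n(N3-) = 0.001496 mol.
By Henderson-Hasselbalch, pH = pKa + log([A^-]/[HA]) = 4.72 + log(0.001496/0.002626) = 4.72 + (-0.24) = 4.48.

4.48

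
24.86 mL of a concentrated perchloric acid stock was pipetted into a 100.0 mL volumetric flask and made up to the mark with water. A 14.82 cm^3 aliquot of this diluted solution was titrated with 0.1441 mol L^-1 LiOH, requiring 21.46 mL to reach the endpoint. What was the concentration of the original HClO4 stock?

0.839 M

n(LiOH) = 0.1441 x 0.02146 = 0.003092 mol.
n(HClO4) in the aliquot = 0.003092 mol.
[diluted HClO4] = 0.003092 / 0.01482 = 0.2087 M.
Dilution factor = 100.0/24.86 = 4.023, so [stock] = 0.2087 x 4.023 = 0.839 M.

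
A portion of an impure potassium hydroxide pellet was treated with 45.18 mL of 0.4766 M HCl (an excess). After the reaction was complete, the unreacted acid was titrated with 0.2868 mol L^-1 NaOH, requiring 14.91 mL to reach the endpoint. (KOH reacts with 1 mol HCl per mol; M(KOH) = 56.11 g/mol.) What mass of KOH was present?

Total n(HCl) added = 0.4766 x 0.04518 = 0.02153 mol.
n(NaOH) used = 0.2868 x 0.01491 = 0.004276 mol, which equals the excess n(HCl).
So n(HCl) consumed by the sample = 0.02153 - 0.004276 = 0.01726 mol.
n(KOH) = 0.01726 / 1 = 0.01726 mol.
mass = 0.01726 mol x 56.11 g/mol = 0.968 g.

0.968 g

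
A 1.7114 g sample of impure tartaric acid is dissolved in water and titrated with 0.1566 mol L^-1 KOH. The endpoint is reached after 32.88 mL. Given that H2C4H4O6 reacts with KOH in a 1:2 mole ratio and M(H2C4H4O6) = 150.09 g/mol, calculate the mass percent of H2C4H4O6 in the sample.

22.6%

n(KOH) = 0.1566 x 0.03288 = 0.005149 mol.
n(H2C4H4O6) = 0.005149 / 2 = 0.002575 mol.
mass of H2C4H4O6 = 0.002575 x 150.09 = 0.3864 g.
% purity = 0.3864 / 1.7114 x 100 = 22.6%.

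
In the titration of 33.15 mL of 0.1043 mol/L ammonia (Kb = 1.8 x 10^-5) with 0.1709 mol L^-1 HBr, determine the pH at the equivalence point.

5.22

n(NH3) = 0.1043 x 0.03315 = 0.003458 mol; V(HBr) at equivalence = 0.003458/0.1709 = 0.02023 L.
At equivalence the base is fully converted to NH4+; total volume = 0.05338 L, so [NH4+] = 0.003458/0.05338 = 0.06477 M.
Ka(NH4+) = Kw/Kb = 1.0e-14 / 1.8 x 10^-5 = 5.56e-10.
[H^+] = sqrt(Ka x [NH4+]) = sqrt(5.56e-10 x 0.06477) = 6.00e-6 M.
pH = -log(6.00e-6) = 5.22.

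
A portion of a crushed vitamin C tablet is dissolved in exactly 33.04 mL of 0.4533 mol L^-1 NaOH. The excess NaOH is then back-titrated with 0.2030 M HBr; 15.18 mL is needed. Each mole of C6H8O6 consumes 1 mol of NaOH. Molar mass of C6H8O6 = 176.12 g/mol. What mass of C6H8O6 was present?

2.10 g

Total n(NaOH) added = 0.4533 x 0.03304 = 0.01498 mol.
n(HBr) used = 0.2030 x 0.01518 = 0.003082 mol, which equals the excess n(NaOH).
So n(NaOH) consumed by the sample = 0.01498 - 0.003082 = 0.01190 mol.
n(C6H8O6) = 0.01190 / 1 = 0.01190 mol.
mass = 0.01190 mol x 176.12 g/mol = 2.10 g.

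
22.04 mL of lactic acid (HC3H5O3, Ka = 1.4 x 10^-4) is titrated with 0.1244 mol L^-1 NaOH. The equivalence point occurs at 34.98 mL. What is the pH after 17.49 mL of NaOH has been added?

3.85

17.49 mL is exactly half the equivalence volume (34.98/2), i.e. the half-equivalence point.
There, n(HA) = n(A^-), so pH = pKa = -log(1.4 x 10^-4) = 3.85.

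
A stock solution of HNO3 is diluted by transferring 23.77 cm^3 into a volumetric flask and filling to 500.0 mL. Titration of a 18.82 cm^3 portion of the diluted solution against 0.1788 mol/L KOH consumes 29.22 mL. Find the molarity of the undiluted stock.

5.84 M

n(KOH) = 0.1788 x 0.02922 = 0.005225 mol.
n(HNO3) in the aliquot = 0.005225 mol.
[diluted HNO3] = 0.005225 / 0.01882 = 0.2776 M.
Dilution factor = 500.0/23.77 = 21.03, so [stock] = 0.2776 x 21.03 = 5.84 M.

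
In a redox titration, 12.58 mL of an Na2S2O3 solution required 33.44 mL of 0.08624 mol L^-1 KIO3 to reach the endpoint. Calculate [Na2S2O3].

1.38 M

n(KIO3) = 0.08624 x 0.03344 = 0.002884 mol.
From the balanced equation, 1 mol KIO3 reacts with 6 mol Na2S2O3, so n(Na2S2O3) = 0.002884 x 6/1 = 0.01730 mol.
[Na2S2O3] = 0.01730 / 0.01258 L = 1.38 M.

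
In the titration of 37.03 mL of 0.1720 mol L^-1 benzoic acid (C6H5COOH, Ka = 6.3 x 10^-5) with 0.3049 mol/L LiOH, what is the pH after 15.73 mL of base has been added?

4.68

Initial n(C6H5COOH) = 0.1720 x 0.03703 = 0.006369 mol.
n(LiOH) added = 0.3049 x 0.01573 = 0.004796 mol, converting that many moles of C6H5COOH to C6H5COO-.
Remaining n(C6H5COOH) = 0.001573 mol; n(C6H5COO-) = 0.004796 mol.
By Henderson-Hasselbalch, pH = pKa + log([A^-]/[HA]) = 4.20 + log(0.004796/0.001573) = 4.20 + (+0.48) = 4.68.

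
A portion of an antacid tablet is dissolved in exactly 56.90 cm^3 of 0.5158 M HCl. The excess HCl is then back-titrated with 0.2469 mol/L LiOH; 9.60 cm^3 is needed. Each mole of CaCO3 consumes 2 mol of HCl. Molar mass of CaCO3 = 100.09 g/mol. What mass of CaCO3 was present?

Total n(HCl) added = 0.5158 x 0.05690 = 0.02935 mol.
n(LiOH) used = 0.2469 x 0.009600 = 0.002370 mol, which equals the excess n(HCl).
So n(HCl) consumed by the sample = 0.02935 - 0.002370 = 0.02698 mol.
n(CaCO3) = 0.02698 / 2 = 0.01349 mol.
mass = 0.01349 mol x 100.09 g/mol = 1.35 g.

1.35 g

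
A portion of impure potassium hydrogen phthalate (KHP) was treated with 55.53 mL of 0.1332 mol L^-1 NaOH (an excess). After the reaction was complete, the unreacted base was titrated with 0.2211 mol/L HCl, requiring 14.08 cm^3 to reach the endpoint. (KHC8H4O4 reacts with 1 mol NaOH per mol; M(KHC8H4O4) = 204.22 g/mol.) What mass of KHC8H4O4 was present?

Total n(NaOH) added = 0.1332 x 0.05553 = 0.007397 mol.
n(HCl) used = 0.2211 x 0.01408 = 0.003113 mol, which equals the excess n(NaOH).
So n(NaOH) consumed by the sample = 0.007397 - 0.003113 = 0.004284 mol.
n(KHC8H4O4) = 0.004284 / 1 = 0.004284 mol.
mass = 0.004284 mol x 204.22 g/mol = 0.875 g.

0.875 g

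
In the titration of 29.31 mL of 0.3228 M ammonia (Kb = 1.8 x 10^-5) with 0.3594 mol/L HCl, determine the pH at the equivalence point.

5.01

n(NH3) = 0.3228 x 0.02931 = 0.009461 mol; V(HCl) at equivalence = 0.009461/0.3594 = 0.02633 L.
At equivalence the base is fully converted to NH4+; total volume = 0.05564 L, so [NH4+] = 0.009461/0.05564 = 0.1701 M.
Ka(NH4+) = Kw/Kb = 1.0e-14 / 1.8 x 10^-5 = 5.56e-10.
[H^+] = sqrt(Ka x [NH4+]) = sqrt(5.56e-10 x 0.1701) = 9.72e-6 M.
pH = -log(9.72e-6) = 5.01.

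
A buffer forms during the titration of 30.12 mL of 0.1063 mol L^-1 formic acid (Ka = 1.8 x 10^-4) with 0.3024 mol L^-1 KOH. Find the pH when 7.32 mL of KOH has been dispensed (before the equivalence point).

Initial n(HCOOH) = 0.1063 x 0.03012 = 0.003202 mol.
n(KOH) added = 0.3024 x 0.007320 = 0.002214 mol, converting that many moles of HCOOH to HCOO-.
Remaining n(HCOOH) = 0.0009882 mol; n(HCOO-) = 0.002214 mol.
By Henderson-Hasselbalch, pH = pKa + log([A^-]/[HA]) = 3.74 + log(0.002214/0.0009882) = 3.74 + (+0.35) = 4.09.

4.09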